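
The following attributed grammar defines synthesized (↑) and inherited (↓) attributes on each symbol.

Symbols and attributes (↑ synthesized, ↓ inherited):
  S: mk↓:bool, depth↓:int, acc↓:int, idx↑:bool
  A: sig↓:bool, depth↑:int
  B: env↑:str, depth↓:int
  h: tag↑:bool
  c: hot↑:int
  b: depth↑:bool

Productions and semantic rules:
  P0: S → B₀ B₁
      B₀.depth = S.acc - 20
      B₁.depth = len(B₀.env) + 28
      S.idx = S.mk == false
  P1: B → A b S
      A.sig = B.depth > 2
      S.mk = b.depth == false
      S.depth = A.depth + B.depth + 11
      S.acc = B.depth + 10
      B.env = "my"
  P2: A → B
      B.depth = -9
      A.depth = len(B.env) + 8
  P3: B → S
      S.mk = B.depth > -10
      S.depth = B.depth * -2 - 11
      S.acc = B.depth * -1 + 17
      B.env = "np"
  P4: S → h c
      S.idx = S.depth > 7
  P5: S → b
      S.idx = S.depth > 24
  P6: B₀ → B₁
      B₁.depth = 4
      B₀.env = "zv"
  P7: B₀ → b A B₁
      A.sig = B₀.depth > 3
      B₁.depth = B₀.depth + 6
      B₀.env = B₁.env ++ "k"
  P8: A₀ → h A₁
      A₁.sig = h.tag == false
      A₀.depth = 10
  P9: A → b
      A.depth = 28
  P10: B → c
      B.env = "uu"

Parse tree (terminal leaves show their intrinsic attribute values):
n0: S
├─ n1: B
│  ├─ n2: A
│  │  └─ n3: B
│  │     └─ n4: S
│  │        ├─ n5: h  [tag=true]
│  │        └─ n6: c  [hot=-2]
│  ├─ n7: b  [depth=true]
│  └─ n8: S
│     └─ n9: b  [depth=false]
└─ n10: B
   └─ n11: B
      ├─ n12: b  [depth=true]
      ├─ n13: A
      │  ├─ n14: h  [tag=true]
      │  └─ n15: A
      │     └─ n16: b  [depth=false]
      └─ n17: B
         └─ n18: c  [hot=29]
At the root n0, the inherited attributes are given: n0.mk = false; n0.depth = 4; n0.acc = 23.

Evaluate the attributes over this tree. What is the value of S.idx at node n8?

false

1. n0.mk = false  [given at root]
2. n0.depth = 4  [given at root]
3. n0.acc = 23  [given at root]
4. n1.depth = 3  [S.acc - 20]
5. n2.sig = true  [B.depth > 2]
6. n3.depth = -9  [-9]
7. n4.mk = true  [B.depth > -10]
8. n4.depth = 7  [B.depth * -2 - 11]
9. n4.acc = 26  [B.depth * -1 + 17]
10. n5.tag = true  [terminal]
11. n6.hot = -2  [terminal]
12. n4.idx = false  [S.depth > 7]
13. n3.env = "np"  ["np"]
14. n2.depth = 10  [len(B.env) + 8]
15. n7.depth = true  [terminal]
16. n8.mk = false  [b.depth == false]
17. n8.depth = 24  [A.depth + B.depth + 11]
18. n8.acc = 13  [B.depth + 10]
19. n9.depth = false  [terminal]
20. n8.idx = false  [S.depth > 24]
21. n1.env = "my"  ["my"]
22. n10.depth = 30  [len(B₀.env) + 28]
23. n11.depth = 4  [4]
24. n12.depth = true  [terminal]
25. n13.sig = true  [B₀.depth > 3]
26. n14.tag = true  [terminal]
27. n15.sig = false  [h.tag == false]
28. n16.depth = false  [terminal]
29. n15.depth = 28  [28]
30. n13.depth = 10  [10]
31. n17.depth = 10  [B₀.depth + 6]
32. n18.hot = 29  [terminal]
33. n17.env = "uu"  ["uu"]
34. n11.env = "uuk"  [B₁.env ++ "k"]
35. n10.env = "zv"  ["zv"]
36. n0.idx = true  [S.mk == false]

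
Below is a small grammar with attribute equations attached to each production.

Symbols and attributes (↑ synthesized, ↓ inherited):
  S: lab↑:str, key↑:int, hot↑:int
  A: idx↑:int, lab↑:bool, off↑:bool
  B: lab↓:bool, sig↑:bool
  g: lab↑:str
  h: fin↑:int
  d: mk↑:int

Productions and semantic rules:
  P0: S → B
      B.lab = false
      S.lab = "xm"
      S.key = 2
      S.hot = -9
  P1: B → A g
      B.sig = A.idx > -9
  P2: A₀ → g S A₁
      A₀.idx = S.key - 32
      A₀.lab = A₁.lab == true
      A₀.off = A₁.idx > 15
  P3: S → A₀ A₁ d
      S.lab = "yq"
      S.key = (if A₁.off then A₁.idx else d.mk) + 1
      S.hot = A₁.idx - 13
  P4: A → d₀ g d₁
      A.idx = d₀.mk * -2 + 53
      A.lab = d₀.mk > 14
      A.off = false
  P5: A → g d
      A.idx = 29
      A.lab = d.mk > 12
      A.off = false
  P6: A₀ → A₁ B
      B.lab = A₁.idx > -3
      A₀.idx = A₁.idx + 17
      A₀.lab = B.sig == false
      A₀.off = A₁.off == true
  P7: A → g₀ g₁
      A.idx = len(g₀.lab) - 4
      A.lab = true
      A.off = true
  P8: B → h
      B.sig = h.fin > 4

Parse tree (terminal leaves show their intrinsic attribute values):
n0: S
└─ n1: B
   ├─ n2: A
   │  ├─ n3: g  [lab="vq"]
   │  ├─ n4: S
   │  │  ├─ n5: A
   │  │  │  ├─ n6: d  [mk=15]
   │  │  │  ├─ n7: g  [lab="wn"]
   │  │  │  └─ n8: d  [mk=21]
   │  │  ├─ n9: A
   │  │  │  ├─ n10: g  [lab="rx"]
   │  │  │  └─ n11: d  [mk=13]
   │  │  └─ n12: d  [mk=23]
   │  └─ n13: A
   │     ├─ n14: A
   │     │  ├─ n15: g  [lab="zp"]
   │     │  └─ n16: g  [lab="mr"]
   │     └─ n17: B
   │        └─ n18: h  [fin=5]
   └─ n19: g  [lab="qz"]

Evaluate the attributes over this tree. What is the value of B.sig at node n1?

1. n1.lab = false  [false]
2. n3.lab = "vq"  [terminal]
3. n6.mk = 15  [terminal]
4. n7.lab = "wn"  [terminal]
5. n8.mk = 21  [terminal]
6. n5.idx = 23  [d₀.mk * -2 + 53]
7. n5.lab = true  [d₀.mk > 14]
8. n5.off = false  [false]
9. n10.lab = "rx"  [terminal]
10. n11.mk = 13  [terminal]
11. n9.idx = 29  [29]
12. n9.lab = true  [d.mk > 12]
13. n9.off = false  [false]
14. n12.mk = 23  [terminal]
15. n4.lab = "yq"  ["yq"]
16. n4.key = 24  [(if A₁.off then A₁.idx else d.mk) + 1]
17. n4.hot = 16  [A₁.idx - 13]
18. n15.lab = "zp"  [terminal]
19. n16.lab = "mr"  [terminal]
20. n14.idx = -2  [len(g₀.lab) - 4]
21. n14.lab = true  [true]
22. n14.off = true  [true]
23. n17.lab = true  [A₁.idx > -3]
24. n18.fin = 5  [terminal]
25. n17.sig = true  [h.fin > 4]
26. n13.idx = 15  [A₁.idx + 17]
27. n13.lab = false  [B.sig == false]
28. n13.off = true  [A₁.off == true]
29. n2.idx = -8  [S.key - 32]
30. n2.lab = false  [A₁.lab == true]
31. n2.off = false  [A₁.idx > 15]
32. n19.lab = "qz"  [terminal]
33. n1.sig = true  [A.idx > -9]
34. n0.lab = "xm"  ["xm"]
35. n0.key = 2  [2]
36. n0.hot = -9  [-9]

true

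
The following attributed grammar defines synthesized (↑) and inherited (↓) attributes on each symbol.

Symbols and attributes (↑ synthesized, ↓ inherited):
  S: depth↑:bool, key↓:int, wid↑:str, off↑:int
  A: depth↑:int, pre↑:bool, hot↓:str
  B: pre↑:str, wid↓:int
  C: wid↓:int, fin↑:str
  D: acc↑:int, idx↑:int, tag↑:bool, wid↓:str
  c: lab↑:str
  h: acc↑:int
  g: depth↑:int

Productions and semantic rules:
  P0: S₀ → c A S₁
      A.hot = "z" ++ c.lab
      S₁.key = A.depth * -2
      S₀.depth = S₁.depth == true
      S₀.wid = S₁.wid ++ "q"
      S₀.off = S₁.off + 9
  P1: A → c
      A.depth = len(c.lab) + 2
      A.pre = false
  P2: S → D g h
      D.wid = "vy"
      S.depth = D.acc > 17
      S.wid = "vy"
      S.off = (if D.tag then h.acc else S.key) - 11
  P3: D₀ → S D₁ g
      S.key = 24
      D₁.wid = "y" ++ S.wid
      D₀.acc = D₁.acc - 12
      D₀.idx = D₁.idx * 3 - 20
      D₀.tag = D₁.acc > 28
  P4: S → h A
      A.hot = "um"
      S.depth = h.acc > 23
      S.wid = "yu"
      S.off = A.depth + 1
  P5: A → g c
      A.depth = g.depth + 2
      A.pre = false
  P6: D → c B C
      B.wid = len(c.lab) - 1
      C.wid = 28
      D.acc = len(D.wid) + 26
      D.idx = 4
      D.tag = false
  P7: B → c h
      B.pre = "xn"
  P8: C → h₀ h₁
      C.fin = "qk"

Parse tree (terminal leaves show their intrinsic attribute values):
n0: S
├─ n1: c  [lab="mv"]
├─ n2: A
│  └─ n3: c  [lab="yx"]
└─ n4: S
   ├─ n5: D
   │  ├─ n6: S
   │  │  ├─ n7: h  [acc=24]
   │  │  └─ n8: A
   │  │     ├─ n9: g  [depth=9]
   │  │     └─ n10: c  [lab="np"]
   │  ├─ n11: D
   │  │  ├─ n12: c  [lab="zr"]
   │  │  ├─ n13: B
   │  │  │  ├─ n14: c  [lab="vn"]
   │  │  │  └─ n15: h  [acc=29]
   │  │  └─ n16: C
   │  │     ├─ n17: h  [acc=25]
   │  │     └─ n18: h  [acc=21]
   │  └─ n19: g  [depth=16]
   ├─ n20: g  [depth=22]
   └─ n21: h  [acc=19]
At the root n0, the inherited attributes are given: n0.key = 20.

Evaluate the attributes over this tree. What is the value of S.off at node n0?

1. n0.key = 20  [given at root]
2. n1.lab = "mv"  [terminal]
3. n2.hot = "zmv"  ["z" ++ c.lab]
4. n3.lab = "yx"  [terminal]
5. n2.depth = 4  [len(c.lab) + 2]
6. n2.pre = false  [false]
7. n4.key = -8  [A.depth * -2]
8. n5.wid = "vy"  ["vy"]
9. n6.key = 24  [24]
10. n7.acc = 24  [terminal]
11. n8.hot = "um"  ["um"]
12. n9.depth = 9  [terminal]
13. n10.lab = "np"  [terminal]
14. n8.depth = 11  [g.depth + 2]
15. n8.pre = false  [false]
16. n6.depth = true  [h.acc > 23]
17. n6.wid = "yu"  ["yu"]
18. n6.off = 12  [A.depth + 1]
19. n11.wid = "yyu"  ["y" ++ S.wid]
20. n12.lab = "zr"  [terminal]
21. n13.wid = 1  [len(c.lab) - 1]
22. n14.lab = "vn"  [terminal]
23. n15.acc = 29  [terminal]
24. n13.pre = "xn"  ["xn"]
25. n16.wid = 28  [28]
26. n17.acc = 25  [terminal]
27. n18.acc = 21  [terminal]
28. n16.fin = "qk"  ["qk"]
29. n11.acc = 29  [len(D.wid) + 26]
30. n11.idx = 4  [4]
31. n11.tag = false  [false]
32. n19.depth = 16  [terminal]
33. n5.acc = 17  [D₁.acc - 12]
34. n5.idx = -8  [D₁.idx * 3 - 20]
35. n5.tag = true  [D₁.acc > 28]
36. n20.depth = 22  [terminal]
37. n21.acc = 19  [terminal]
38. n4.depth = false  [D.acc > 17]
39. n4.wid = "vy"  ["vy"]
40. n4.off = 8  [(if D.tag then h.acc else S.key) - 11]
41. n0.depth = false  [S₁.depth == true]
42. n0.wid = "vyq"  [S₁.wid ++ "q"]
43. n0.off = 17  [S₁.off + 9]

17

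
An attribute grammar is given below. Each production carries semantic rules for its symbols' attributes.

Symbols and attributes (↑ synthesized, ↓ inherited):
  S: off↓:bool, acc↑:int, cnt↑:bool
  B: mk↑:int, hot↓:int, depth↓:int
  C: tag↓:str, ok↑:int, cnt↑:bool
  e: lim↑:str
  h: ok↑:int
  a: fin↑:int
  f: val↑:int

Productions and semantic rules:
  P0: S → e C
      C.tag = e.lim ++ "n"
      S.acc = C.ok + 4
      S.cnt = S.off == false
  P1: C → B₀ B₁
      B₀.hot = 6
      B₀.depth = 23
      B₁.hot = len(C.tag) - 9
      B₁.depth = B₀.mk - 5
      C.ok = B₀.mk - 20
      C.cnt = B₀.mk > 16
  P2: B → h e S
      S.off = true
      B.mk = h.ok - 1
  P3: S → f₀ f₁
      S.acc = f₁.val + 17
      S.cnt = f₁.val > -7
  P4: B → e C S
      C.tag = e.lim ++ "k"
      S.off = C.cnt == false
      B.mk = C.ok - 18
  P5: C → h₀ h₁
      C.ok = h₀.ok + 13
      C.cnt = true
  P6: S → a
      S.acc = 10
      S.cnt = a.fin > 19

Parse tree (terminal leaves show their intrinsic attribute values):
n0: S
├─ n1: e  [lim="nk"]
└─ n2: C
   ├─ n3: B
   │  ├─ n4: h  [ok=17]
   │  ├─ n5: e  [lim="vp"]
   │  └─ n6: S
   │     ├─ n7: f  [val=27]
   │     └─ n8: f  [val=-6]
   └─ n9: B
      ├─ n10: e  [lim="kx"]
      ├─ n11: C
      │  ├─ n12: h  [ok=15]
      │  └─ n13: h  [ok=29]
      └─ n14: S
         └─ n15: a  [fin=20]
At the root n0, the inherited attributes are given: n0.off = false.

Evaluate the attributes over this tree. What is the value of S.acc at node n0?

1. n0.off = false  [given at root]
2. n1.lim = "nk"  [terminal]
3. n2.tag = "nkn"  [e.lim ++ "n"]
4. n3.hot = 6  [6]
5. n3.depth = 23  [23]
6. n4.ok = 17  [terminal]
7. n5.lim = "vp"  [terminal]
8. n6.off = true  [true]
9. n7.val = 27  [terminal]
10. n8.val = -6  [terminal]
11. n6.acc = 11  [f₁.val + 17]
12. n6.cnt = true  [f₁.val > -7]
13. n3.mk = 16  [h.ok - 1]
14. n9.hot = -6  [len(C.tag) - 9]
15. n9.depth = 11  [B₀.mk - 5]
16. n10.lim = "kx"  [terminal]
17. n11.tag = "kxk"  [e.lim ++ "k"]
18. n12.ok = 15  [terminal]
19. n13.ok = 29  [terminal]
20. n11.ok = 28  [h₀.ok + 13]
21. n11.cnt = true  [true]
22. n14.off = false  [C.cnt == false]
23. n15.fin = 20  [terminal]
24. n14.acc = 10  [10]
25. n14.cnt = true  [a.fin > 19]
26. n9.mk = 10  [C.ok - 18]
27. n2.ok = -4  [B₀.mk - 20]
28. n2.cnt = false  [B₀.mk > 16]
29. n0.acc = 0  [C.ok + 4]
30. n0.cnt = true  [S.off == false]

0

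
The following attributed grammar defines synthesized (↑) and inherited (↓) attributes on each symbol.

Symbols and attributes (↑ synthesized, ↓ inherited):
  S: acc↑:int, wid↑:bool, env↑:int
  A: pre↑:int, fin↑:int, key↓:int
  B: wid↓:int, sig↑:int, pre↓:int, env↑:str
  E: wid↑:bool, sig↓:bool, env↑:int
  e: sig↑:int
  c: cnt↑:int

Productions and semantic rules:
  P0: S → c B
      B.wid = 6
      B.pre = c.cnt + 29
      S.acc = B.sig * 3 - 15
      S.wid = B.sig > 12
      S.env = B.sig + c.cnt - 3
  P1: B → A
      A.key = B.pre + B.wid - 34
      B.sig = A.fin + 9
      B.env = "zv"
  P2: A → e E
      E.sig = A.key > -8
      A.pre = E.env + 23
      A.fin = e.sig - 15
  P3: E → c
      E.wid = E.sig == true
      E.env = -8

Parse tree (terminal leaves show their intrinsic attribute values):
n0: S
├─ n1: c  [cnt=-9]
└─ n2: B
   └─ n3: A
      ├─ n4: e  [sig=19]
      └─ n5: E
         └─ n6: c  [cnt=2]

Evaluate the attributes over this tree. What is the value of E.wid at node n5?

1. n1.cnt = -9  [terminal]
2. n2.wid = 6  [6]
3. n2.pre = 20  [c.cnt + 29]
4. n3.key = -8  [B.pre + B.wid - 34]
5. n4.sig = 19  [terminal]
6. n5.sig = false  [A.key > -8]
7. n6.cnt = 2  [terminal]
8. n5.wid = false  [E.sig == true]
9. n5.env = -8  [-8]
10. n3.pre = 15  [E.env + 23]
11. n3.fin = 4  [e.sig - 15]
12. n2.sig = 13  [A.fin + 9]
13. n2.env = "zv"  ["zv"]
14. n0.acc = 24  [B.sig * 3 - 15]
15. n0.wid = true  [B.sig > 12]
16. n0.env = 1  [B.sig + c.cnt - 3]

false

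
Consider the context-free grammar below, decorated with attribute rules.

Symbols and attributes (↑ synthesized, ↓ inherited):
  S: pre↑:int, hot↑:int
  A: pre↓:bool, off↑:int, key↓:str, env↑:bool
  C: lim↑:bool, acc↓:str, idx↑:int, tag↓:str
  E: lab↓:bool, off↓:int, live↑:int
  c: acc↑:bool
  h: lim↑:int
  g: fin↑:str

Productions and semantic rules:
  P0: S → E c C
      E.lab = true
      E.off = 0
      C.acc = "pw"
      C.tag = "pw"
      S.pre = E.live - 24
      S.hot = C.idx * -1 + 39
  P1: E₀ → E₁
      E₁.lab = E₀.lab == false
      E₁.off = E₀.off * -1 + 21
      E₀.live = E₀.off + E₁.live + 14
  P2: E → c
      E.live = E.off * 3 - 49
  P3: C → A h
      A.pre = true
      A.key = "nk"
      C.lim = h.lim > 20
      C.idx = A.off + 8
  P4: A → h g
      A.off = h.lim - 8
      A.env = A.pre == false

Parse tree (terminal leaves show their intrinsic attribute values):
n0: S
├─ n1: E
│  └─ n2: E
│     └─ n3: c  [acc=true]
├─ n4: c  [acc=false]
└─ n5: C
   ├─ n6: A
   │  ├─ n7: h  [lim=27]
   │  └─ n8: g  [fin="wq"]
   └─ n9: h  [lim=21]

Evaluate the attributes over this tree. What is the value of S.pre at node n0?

1. n1.lab = true  [true]
2. n1.off = 0  [0]
3. n2.lab = false  [E₀.lab == false]
4. n2.off = 21  [E₀.off * -1 + 21]
5. n3.acc = true  [terminal]
6. n2.live = 14  [E.off * 3 - 49]
7. n1.live = 28  [E₀.off + E₁.live + 14]
8. n4.acc = false  [terminal]
9. n5.acc = "pw"  ["pw"]
10. n5.tag = "pw"  ["pw"]
11. n6.pre = true  [true]
12. n6.key = "nk"  ["nk"]
13. n7.lim = 27  [terminal]
14. n8.fin = "wq"  [terminal]
15. n6.off = 19  [h.lim - 8]
16. n6.env = false  [A.pre == false]
17. n9.lim = 21  [terminal]
18. n5.lim = true  [h.lim > 20]
19. n5.idx = 27  [A.off + 8]
20. n0.pre = 4  [E.live - 24]
21. n0.hot = 12  [C.idx * -1 + 39]

4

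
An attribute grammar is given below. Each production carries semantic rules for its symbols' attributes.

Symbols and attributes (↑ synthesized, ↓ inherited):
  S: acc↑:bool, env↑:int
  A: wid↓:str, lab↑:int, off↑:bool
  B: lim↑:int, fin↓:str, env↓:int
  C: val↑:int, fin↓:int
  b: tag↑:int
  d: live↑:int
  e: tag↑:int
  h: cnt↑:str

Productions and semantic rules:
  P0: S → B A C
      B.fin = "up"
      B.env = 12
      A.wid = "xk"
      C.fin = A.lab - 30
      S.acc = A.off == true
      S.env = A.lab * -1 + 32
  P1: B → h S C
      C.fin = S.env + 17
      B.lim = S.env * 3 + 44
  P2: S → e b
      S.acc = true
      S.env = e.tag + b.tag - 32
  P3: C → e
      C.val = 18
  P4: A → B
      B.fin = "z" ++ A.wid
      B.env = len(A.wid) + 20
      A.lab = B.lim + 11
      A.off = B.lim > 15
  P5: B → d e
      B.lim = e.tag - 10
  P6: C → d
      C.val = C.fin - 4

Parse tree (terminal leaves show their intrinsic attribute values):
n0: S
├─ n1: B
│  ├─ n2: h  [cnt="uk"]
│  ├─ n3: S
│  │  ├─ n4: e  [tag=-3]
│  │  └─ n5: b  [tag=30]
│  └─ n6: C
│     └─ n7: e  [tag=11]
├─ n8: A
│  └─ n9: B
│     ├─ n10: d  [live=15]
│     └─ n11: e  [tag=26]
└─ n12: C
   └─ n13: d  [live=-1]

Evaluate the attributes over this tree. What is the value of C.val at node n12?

1. n1.fin = "up"  ["up"]
2. n1.env = 12  [12]
3. n2.cnt = "uk"  [terminal]
4. n4.tag = -3  [terminal]
5. n5.tag = 30  [terminal]
6. n3.acc = true  [true]
7. n3.env = -5  [e.tag + b.tag - 32]
8. n6.fin = 12  [S.env + 17]
9. n7.tag = 11  [terminal]
10. n6.val = 18  [18]
11. n1.lim = 29  [S.env * 3 + 44]
12. n8.wid = "xk"  ["xk"]
13. n9.fin = "zxk"  ["z" ++ A.wid]
14. n9.env = 22  [len(A.wid) + 20]
15. n10.live = 15  [terminal]
16. n11.tag = 26  [terminal]
17. n9.lim = 16  [e.tag - 10]
18. n8.lab = 27  [B.lim + 11]
19. n8.off = true  [B.lim > 15]
20. n12.fin = -3  [A.lab - 30]
21. n13.live = -1  [terminal]
22. n12.val = -7  [C.fin - 4]
23. n0.acc = true  [A.off == true]
24. n0.env = 5  [A.lab * -1 + 32]

-7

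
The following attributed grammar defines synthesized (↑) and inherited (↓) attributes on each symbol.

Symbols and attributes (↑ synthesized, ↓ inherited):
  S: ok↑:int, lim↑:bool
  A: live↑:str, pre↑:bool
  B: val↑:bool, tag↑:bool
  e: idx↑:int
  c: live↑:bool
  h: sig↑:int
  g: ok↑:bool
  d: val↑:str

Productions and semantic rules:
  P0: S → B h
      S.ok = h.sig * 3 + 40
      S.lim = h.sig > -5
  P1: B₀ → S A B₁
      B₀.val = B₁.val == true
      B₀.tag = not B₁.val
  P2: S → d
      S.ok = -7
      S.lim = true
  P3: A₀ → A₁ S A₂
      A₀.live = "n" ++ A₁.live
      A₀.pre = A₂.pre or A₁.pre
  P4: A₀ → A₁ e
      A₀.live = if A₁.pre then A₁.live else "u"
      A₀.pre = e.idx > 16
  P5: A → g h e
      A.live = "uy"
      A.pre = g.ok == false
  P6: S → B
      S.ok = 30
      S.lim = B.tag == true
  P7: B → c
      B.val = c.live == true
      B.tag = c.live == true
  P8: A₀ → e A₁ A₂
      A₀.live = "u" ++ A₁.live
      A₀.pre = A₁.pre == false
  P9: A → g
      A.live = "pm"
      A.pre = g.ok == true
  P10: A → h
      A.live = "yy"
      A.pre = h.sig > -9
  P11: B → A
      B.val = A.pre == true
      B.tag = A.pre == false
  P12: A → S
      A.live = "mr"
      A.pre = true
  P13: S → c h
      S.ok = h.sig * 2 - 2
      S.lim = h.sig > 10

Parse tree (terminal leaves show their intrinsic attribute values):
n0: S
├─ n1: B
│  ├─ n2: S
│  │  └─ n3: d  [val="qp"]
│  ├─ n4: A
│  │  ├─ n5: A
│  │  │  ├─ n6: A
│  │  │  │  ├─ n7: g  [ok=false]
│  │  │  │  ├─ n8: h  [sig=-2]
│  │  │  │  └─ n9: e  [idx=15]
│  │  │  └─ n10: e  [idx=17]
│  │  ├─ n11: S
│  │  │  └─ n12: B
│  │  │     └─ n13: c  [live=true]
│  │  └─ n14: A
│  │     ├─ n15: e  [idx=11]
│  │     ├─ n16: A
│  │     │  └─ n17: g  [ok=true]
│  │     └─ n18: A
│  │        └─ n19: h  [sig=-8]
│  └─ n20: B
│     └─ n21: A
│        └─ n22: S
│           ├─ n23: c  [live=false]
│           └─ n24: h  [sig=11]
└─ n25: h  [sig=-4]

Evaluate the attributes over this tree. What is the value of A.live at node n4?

"nuy"

1. n3.val = "qp"  [terminal]
2. n2.ok = -7  [-7]
3. n2.lim = true  [true]
4. n7.ok = false  [terminal]
5. n8.sig = -2  [terminal]
6. n9.idx = 15  [terminal]
7. n6.live = "uy"  ["uy"]
8. n6.pre = true  [g.ok == false]
9. n10.idx = 17  [terminal]
10. n5.live = "uy"  [if A₁.pre then A₁.live else "u"]
11. n5.pre = true  [e.idx > 16]
12. n13.live = true  [terminal]
13. n12.val = true  [c.live == true]
14. n12.tag = true  [c.live == true]
15. n11.ok = 30  [30]
16. n11.lim = true  [B.tag == true]
17. n15.idx = 11  [terminal]
18. n17.ok = true  [terminal]
19. n16.live = "pm"  ["pm"]
20. n16.pre = true  [g.ok == true]
21. n19.sig = -8  [terminal]
22. n18.live = "yy"  ["yy"]
23. n18.pre = true  [h.sig > -9]
24. n14.live = "upm"  ["u" ++ A₁.live]
25. n14.pre = false  [A₁.pre == false]
26. n4.live = "nuy"  ["n" ++ A₁.live]
27. n4.pre = true  [A₂.pre or A₁.pre]
28. n23.live = false  [terminal]
29. n24.sig = 11  [terminal]
30. n22.ok = 20  [h.sig * 2 - 2]
31. n22.lim = true  [h.sig > 10]
32. n21.live = "mr"  ["mr"]
33. n21.pre = true  [true]
34. n20.val = true  [A.pre == true]
35. n20.tag = false  [A.pre == false]
36. n1.val = true  [B₁.val == true]
37. n1.tag = false  [not B₁.val]
38. n25.sig = -4  [terminal]
39. n0.ok = 28  [h.sig * 3 + 40]
40. n0.lim = true  [h.sig > -5]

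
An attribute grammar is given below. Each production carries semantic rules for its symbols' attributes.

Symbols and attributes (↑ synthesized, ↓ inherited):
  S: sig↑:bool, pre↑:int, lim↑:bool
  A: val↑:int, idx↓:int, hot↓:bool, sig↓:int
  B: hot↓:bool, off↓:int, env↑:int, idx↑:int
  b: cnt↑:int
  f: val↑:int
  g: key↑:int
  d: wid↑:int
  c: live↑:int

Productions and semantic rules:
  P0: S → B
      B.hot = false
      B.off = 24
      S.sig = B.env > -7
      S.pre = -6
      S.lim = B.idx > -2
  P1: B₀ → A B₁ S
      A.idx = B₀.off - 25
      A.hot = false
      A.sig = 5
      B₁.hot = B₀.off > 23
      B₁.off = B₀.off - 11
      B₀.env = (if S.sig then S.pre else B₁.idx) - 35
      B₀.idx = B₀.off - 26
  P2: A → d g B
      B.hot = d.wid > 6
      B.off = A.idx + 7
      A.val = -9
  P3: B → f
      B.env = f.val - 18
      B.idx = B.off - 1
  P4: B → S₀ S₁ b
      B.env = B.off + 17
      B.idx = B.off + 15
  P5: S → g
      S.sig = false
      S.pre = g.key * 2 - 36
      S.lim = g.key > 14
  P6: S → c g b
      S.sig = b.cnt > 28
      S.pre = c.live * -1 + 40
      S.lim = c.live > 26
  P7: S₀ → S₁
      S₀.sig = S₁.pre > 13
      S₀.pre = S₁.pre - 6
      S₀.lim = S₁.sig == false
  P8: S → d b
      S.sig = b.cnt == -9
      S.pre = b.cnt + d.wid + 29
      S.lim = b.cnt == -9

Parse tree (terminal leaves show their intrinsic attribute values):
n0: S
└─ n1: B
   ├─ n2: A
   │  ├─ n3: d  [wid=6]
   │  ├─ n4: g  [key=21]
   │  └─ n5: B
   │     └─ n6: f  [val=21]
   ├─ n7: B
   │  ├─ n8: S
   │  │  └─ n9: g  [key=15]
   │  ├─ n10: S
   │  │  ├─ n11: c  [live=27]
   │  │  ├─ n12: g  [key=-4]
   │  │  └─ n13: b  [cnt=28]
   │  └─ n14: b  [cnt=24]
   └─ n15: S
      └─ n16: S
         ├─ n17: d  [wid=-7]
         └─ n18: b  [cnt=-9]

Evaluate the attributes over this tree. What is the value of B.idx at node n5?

5

1. n1.hot = false  [false]
2. n1.off = 24  [24]
3. n2.idx = -1  [B₀.off - 25]
4. n2.hot = false  [false]
5. n2.sig = 5  [5]
6. n3.wid = 6  [terminal]
7. n4.key = 21  [terminal]
8. n5.hot = false  [d.wid > 6]
9. n5.off = 6  [A.idx + 7]
10. n6.val = 21  [terminal]
11. n5.env = 3  [f.val - 18]
12. n5.idx = 5  [B.off - 1]
13. n2.val = -9  [-9]
14. n7.hot = true  [B₀.off > 23]
15. n7.off = 13  [B₀.off - 11]
16. n9.key = 15  [terminal]
17. n8.sig = false  [false]
18. n8.pre = -6  [g.key * 2 - 36]
19. n8.lim = true  [g.key > 14]
20. n11.live = 27  [terminal]
21. n12.key = -4  [terminal]
22. n13.cnt = 28  [terminal]
23. n10.sig = false  [b.cnt > 28]
24. n10.pre = 13  [c.live * -1 + 40]
25. n10.lim = true  [c.live > 26]
26. n14.cnt = 24  [terminal]
27. n7.env = 30  [B.off + 17]
28. n7.idx = 28  [B.off + 15]
29. n17.wid = -7  [terminal]
30. n18.cnt = -9  [terminal]
31. n16.sig = true  [b.cnt == -9]
32. n16.pre = 13  [b.cnt + d.wid + 29]
33. n16.lim = true  [b.cnt == -9]
34. n15.sig = false  [S₁.pre > 13]
35. n15.pre = 7  [S₁.pre - 6]
36. n15.lim = false  [S₁.sig == false]
37. n1.env = -7  [(if S.sig then S.pre else B₁.idx) - 35]
38. n1.idx = -2  [B₀.off - 26]
39. n0.sig = false  [B.env > -7]
40. n0.pre = -6  [-6]
41. n0.lim = false  [B.idx > -2]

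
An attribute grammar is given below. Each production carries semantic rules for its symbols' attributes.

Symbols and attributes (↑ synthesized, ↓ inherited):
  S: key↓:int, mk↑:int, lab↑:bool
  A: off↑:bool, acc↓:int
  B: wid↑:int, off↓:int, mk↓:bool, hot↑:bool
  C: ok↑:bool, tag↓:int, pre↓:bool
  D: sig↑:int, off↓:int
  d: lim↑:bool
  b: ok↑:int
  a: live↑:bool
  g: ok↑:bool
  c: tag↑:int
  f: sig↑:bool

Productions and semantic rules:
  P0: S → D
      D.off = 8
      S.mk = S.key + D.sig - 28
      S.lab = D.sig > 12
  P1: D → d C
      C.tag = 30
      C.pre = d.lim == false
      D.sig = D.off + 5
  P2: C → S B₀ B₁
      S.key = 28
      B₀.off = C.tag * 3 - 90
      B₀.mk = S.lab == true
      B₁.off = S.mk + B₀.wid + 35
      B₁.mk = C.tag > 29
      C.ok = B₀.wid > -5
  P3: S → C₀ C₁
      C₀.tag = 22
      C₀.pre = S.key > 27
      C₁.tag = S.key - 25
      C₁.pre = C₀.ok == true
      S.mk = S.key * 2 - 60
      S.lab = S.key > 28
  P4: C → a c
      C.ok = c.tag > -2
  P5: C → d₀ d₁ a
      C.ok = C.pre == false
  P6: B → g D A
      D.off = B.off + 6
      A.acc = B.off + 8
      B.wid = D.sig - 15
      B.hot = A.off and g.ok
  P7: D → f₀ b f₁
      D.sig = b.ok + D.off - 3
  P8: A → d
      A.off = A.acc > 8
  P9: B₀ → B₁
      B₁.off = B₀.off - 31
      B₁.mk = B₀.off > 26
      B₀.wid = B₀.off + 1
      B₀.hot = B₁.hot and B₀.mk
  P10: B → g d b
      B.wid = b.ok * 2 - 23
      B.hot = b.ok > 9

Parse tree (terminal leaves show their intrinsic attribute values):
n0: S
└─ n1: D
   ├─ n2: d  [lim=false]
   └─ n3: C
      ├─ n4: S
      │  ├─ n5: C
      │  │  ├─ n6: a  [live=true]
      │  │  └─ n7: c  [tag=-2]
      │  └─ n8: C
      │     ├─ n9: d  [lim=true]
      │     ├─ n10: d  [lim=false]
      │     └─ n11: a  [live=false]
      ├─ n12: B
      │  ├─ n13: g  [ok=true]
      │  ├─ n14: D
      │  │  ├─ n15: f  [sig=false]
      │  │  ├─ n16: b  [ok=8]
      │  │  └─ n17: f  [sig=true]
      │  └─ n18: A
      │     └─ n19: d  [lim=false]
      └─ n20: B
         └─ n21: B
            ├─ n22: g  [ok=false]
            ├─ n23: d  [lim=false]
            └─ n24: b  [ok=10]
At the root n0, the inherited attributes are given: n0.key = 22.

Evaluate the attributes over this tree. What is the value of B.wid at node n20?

28

1. n0.key = 22  [given at root]
2. n1.off = 8  [8]
3. n2.lim = false  [terminal]
4. n3.tag = 30  [30]
5. n3.pre = true  [d.lim == false]
6. n4.key = 28  [28]
7. n5.tag = 22  [22]
8. n5.pre = true  [S.key > 27]
9. n6.live = true  [terminal]
10. n7.tag = -2  [terminal]
11. n5.ok = false  [c.tag > -2]
12. n8.tag = 3  [S.key - 25]
13. n8.pre = false  [C₀.ok == true]
14. n9.lim = true  [terminal]
15. n10.lim = false  [terminal]
16. n11.live = false  [terminal]
17. n8.ok = true  [C.pre == false]
18. n4.mk = -4  [S.key * 2 - 60]
19. n4.lab = false  [S.key > 28]
20. n12.off = 0  [C.tag * 3 - 90]
21. n12.mk = false  [S.lab == true]
22. n13.ok = true  [terminal]
23. n14.off = 6  [B.off + 6]
24. n15.sig = false  [terminal]
25. n16.ok = 8  [terminal]
26. n17.sig = true  [terminal]
27. n14.sig = 11  [b.ok + D.off - 3]
28. n18.acc = 8  [B.off + 8]
29. n19.lim = false  [terminal]
30. n18.off = false  [A.acc > 8]
31. n12.wid = -4  [D.sig - 15]
32. n12.hot = false  [A.off and g.ok]
33. n20.off = 27  [S.mk + B₀.wid + 35]
34. n20.mk = true  [C.tag > 29]
35. n21.off = -4  [B₀.off - 31]
36. n21.mk = true  [B₀.off > 26]
37. n22.ok = false  [terminal]
38. n23.lim = false  [terminal]
39. n24.ok = 10  [terminal]
40. n21.wid = -3  [b.ok * 2 - 23]
41. n21.hot = true  [b.ok > 9]
42. n20.wid = 28  [B₀.off + 1]
43. n20.hot = true  [B₁.hot and B₀.mk]
44. n3.ok = true  [B₀.wid > -5]
45. n1.sig = 13  [D.off + 5]
46. n0.mk = 7  [S.key + D.sig - 28]
47. n0.lab = true  [D.sig > 12]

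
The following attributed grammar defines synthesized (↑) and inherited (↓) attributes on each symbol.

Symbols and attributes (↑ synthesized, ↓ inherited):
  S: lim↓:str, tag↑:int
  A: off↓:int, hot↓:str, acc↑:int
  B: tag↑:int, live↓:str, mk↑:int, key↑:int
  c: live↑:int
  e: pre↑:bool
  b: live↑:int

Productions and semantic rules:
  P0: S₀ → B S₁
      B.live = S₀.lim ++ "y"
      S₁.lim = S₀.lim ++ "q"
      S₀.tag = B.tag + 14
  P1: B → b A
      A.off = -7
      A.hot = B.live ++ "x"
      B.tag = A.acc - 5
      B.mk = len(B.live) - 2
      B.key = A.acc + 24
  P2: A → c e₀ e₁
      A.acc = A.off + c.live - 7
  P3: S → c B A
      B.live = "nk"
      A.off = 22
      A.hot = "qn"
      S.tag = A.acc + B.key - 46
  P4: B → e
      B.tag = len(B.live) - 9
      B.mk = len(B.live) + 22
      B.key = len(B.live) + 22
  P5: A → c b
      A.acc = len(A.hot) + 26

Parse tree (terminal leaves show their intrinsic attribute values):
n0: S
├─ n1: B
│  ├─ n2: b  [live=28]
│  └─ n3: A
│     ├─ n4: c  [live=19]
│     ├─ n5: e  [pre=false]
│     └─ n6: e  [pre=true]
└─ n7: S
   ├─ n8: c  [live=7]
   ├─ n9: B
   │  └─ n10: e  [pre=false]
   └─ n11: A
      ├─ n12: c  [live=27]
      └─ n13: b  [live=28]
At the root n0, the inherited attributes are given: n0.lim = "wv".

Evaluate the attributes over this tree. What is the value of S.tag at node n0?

1. n0.lim = "wv"  [given at root]
2. n1.live = "wvy"  [S₀.lim ++ "y"]
3. n2.live = 28  [terminal]
4. n3.off = -7  [-7]
5. n3.hot = "wvyx"  [B.live ++ "x"]
6. n4.live = 19  [terminal]
7. n5.pre = false  [terminal]
8. n6.pre = true  [terminal]
9. n3.acc = 5  [A.off + c.live - 7]
10. n1.tag = 0  [A.acc - 5]
11. n1.mk = 1  [len(B.live) - 2]
12. n1.key = 29  [A.acc + 24]
13. n7.lim = "wvq"  [S₀.lim ++ "q"]
14. n8.live = 7  [terminal]
15. n9.live = "nk"  ["nk"]
16. n10.pre = false  [terminal]
17. n9.tag = -7  [len(B.live) - 9]
18. n9.mk = 24  [len(B.live) + 22]
19. n9.key = 24  [len(B.live) + 22]
20. n11.off = 22  [22]
21. n11.hot = "qn"  ["qn"]
22. n12.live = 27  [terminal]
23. n13.live = 28  [terminal]
24. n11.acc = 28  [len(A.hot) + 26]
25. n7.tag = 6  [A.acc + B.key - 46]
26. n0.tag = 14  [B.tag + 14]

14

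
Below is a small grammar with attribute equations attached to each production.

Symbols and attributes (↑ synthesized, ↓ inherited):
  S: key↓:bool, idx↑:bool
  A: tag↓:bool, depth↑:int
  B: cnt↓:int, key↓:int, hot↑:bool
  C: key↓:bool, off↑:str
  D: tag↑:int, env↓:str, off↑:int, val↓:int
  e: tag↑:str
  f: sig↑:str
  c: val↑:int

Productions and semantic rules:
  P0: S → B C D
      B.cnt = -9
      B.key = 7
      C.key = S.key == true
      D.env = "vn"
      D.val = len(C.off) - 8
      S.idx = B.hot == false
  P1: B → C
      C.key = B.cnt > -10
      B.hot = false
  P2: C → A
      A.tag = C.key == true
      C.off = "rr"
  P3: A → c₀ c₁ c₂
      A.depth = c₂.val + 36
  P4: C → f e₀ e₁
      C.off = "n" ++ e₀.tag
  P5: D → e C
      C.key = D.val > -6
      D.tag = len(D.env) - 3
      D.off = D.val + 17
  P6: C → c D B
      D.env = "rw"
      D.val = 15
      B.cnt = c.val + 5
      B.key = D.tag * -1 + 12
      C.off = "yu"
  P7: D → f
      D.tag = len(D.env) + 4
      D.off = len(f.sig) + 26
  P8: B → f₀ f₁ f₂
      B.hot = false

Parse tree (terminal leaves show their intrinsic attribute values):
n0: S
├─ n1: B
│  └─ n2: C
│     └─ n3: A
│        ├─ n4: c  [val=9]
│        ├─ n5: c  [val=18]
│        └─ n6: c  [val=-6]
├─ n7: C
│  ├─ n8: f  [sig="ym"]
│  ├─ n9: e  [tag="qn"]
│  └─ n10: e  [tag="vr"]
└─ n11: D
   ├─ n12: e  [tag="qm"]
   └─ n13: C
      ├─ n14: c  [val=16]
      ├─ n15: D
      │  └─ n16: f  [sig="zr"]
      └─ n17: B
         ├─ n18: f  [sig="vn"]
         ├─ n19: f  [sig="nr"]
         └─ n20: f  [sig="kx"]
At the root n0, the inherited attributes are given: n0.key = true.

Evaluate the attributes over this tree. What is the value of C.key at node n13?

true

1. n0.key = true  [given at root]
2. n1.cnt = -9  [-9]
3. n1.key = 7  [7]
4. n2.key = true  [B.cnt > -10]
5. n3.tag = true  [C.key == true]
6. n4.val = 9  [terminal]
7. n5.val = 18  [terminal]
8. n6.val = -6  [terminal]
9. n3.depth = 30  [c₂.val + 36]
10. n2.off = "rr"  ["rr"]
11. n1.hot = false  [false]
12. n7.key = true  [S.key == true]
13. n8.sig = "ym"  [terminal]
14. n9.tag = "qn"  [terminal]
15. n10.tag = "vr"  [terminal]
16. n7.off = "nqn"  ["n" ++ e₀.tag]
17. n11.env = "vn"  ["vn"]
18. n11.val = -5  [len(C.off) - 8]
19. n12.tag = "qm"  [terminal]
20. n13.key = true  [D.val > -6]
21. n14.val = 16  [terminal]
22. n15.env = "rw"  ["rw"]
23. n15.val = 15  [15]
24. n16.sig = "zr"  [terminal]
25. n15.tag = 6  [len(D.env) + 4]
26. n15.off = 28  [len(f.sig) + 26]
27. n17.cnt = 21  [c.val + 5]
28. n17.key = 6  [D.tag * -1 + 12]
29. n18.sig = "vn"  [terminal]
30. n19.sig = "nr"  [terminal]
31. n20.sig = "kx"  [terminal]
32. n17.hot = false  [false]
33. n13.off = "yu"  ["yu"]
34. n11.tag = -1  [len(D.env) - 3]
35. n11.off = 12  [D.val + 17]
36. n0.idx = true  [B.hot == false]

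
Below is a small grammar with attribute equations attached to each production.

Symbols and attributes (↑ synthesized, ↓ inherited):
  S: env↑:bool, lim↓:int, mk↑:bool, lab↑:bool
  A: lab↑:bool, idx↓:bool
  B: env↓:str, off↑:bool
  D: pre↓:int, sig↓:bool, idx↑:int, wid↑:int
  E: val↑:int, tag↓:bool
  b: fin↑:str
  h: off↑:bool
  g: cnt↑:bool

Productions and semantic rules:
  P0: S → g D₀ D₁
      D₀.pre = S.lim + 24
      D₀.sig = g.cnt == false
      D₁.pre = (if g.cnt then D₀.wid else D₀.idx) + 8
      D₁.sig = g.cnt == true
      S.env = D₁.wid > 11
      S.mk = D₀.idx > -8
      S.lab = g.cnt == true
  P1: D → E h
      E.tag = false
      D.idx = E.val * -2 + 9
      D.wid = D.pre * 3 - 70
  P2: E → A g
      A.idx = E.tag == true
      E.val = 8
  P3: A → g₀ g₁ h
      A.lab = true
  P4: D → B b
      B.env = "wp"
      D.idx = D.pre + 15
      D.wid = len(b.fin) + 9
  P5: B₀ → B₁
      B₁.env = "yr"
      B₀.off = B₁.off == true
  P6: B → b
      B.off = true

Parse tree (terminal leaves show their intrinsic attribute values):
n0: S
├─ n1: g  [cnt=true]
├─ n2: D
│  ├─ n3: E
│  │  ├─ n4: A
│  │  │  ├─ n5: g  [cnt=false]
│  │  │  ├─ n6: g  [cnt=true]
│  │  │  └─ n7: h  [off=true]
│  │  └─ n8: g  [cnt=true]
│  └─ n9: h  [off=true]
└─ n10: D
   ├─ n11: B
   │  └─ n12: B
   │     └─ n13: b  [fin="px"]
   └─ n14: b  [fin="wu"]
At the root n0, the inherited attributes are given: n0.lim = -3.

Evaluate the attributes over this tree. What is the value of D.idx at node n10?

1. n0.lim = -3  [given at root]
2. n1.cnt = true  [terminal]
3. n2.pre = 21  [S.lim + 24]
4. n2.sig = false  [g.cnt == false]
5. n3.tag = false  [false]
6. n4.idx = false  [E.tag == true]
7. n5.cnt = false  [terminal]
8. n6.cnt = true  [terminal]
9. n7.off = true  [terminal]
10. n4.lab = true  [true]
11. n8.cnt = true  [terminal]
12. n3.val = 8  [8]
13. n9.off = true  [terminal]
14. n2.idx = -7  [E.val * -2 + 9]
15. n2.wid = -7  [D.pre * 3 - 70]
16. n10.pre = 1  [(if g.cnt then D₀.wid else D₀.idx) + 8]
17. n10.sig = true  [g.cnt == true]
18. n11.env = "wp"  ["wp"]
19. n12.env = "yr"  ["yr"]
20. n13.fin = "px"  [terminal]
21. n12.off = true  [true]
22. n11.off = true  [B₁.off == true]
23. n14.fin = "wu"  [terminal]
24. n10.idx = 16  [D.pre + 15]
25. n10.wid = 11  [len(b.fin) + 9]
26. n0.env = false  [D₁.wid > 11]
27. n0.mk = true  [D₀.idx > -8]
28. n0.lab = true  [g.cnt == true]

16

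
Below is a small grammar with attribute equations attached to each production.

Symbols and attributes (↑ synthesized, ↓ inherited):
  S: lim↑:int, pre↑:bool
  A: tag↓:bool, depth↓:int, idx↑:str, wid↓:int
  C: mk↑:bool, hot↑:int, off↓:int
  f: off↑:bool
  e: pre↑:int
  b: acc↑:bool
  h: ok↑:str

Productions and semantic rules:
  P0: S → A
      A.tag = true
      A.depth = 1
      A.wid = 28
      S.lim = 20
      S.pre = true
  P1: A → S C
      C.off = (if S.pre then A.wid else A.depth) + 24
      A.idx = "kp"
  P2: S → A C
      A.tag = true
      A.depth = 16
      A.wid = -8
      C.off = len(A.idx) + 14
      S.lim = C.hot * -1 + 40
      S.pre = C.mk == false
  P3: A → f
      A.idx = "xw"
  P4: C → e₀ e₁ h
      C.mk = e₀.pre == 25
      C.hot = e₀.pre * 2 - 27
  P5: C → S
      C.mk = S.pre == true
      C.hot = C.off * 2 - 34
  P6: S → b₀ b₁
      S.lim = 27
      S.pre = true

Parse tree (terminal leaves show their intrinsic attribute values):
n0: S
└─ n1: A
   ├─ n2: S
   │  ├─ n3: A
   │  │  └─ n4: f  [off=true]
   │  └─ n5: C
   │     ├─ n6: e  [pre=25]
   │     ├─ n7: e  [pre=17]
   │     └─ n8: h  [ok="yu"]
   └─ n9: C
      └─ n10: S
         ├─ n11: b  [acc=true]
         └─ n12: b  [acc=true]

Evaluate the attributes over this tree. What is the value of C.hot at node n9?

1. n1.tag = true  [true]
2. n1.depth = 1  [1]
3. n1.wid = 28  [28]
4. n3.tag = true  [true]
5. n3.depth = 16  [16]
6. n3.wid = -8  [-8]
7. n4.off = true  [terminal]
8. n3.idx = "xw"  ["xw"]
9. n5.off = 16  [len(A.idx) + 14]
10. n6.pre = 25  [terminal]
11. n7.pre = 17  [terminal]
12. n8.ok = "yu"  [terminal]
13. n5.mk = true  [e₀.pre == 25]
14. n5.hot = 23  [e₀.pre * 2 - 27]
15. n2.lim = 17  [C.hot * -1 + 40]
16. n2.pre = false  [C.mk == false]
17. n9.off = 25  [(if S.pre then A.wid else A.depth) + 24]
18. n11.acc = true  [terminal]
19. n12.acc = true  [terminal]
20. n10.lim = 27  [27]
21. n10.pre = true  [true]
22. n9.mk = true  [S.pre == true]
23. n9.hot = 16  [C.off * 2 - 34]
24. n1.idx = "kp"  ["kp"]
25. n0.lim = 20  [20]
26. n0.pre = true  [true]

16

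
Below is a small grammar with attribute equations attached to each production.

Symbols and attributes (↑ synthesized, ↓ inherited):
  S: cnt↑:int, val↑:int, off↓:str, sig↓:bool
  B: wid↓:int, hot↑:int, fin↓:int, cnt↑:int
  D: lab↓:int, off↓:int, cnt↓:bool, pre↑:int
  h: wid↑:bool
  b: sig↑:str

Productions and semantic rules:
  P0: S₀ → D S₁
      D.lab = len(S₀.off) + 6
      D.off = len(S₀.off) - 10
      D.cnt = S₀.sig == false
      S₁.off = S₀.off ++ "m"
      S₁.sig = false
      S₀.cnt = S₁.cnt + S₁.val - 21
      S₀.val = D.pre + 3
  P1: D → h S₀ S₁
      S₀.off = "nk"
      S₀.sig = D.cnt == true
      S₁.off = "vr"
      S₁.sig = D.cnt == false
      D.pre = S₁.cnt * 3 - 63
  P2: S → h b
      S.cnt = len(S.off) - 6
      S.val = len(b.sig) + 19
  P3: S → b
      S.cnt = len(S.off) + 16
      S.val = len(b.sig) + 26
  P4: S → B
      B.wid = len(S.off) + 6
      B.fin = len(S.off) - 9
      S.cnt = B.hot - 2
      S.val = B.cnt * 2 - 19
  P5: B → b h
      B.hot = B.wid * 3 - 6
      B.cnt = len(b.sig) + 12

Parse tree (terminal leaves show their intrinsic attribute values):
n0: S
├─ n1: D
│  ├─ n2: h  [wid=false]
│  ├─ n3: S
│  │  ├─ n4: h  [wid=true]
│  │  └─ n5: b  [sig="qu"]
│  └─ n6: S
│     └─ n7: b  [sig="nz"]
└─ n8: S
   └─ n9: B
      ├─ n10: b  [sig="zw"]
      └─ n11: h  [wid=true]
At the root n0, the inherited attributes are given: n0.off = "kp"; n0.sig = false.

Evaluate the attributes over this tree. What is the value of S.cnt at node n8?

1. n0.off = "kp"  [given at root]
2. n0.sig = false  [given at root]
3. n1.lab = 8  [len(S₀.off) + 6]
4. n1.off = -8  [len(S₀.off) - 10]
5. n1.cnt = true  [S₀.sig == false]
6. n2.wid = false  [terminal]
7. n3.off = "nk"  ["nk"]
8. n3.sig = true  [D.cnt == true]
9. n4.wid = true  [terminal]
10. n5.sig = "qu"  [terminal]
11. n3.cnt = -4  [len(S.off) - 6]
12. n3.val = 21  [len(b.sig) + 19]
13. n6.off = "vr"  ["vr"]
14. n6.sig = false  [D.cnt == false]
15. n7.sig = "nz"  [terminal]
16. n6.cnt = 18  [len(S.off) + 16]
17. n6.val = 28  [len(b.sig) + 26]
18. n1.pre = -9  [S₁.cnt * 3 - 63]
19. n8.off = "kpm"  [S₀.off ++ "m"]
20. n8.sig = false  [false]
21. n9.wid = 9  [len(S.off) + 6]
22. n9.fin = -6  [len(S.off) - 9]
23. n10.sig = "zw"  [terminal]
24. n11.wid = true  [terminal]
25. n9.hot = 21  [B.wid * 3 - 6]
26. n9.cnt = 14  [len(b.sig) + 12]
27. n8.cnt = 19  [B.hot - 2]
28. n8.val = 9  [B.cnt * 2 - 19]
29. n0.cnt = 7  [S₁.cnt + S₁.val - 21]
30. n0.val = -6  [D.pre + 3]

19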